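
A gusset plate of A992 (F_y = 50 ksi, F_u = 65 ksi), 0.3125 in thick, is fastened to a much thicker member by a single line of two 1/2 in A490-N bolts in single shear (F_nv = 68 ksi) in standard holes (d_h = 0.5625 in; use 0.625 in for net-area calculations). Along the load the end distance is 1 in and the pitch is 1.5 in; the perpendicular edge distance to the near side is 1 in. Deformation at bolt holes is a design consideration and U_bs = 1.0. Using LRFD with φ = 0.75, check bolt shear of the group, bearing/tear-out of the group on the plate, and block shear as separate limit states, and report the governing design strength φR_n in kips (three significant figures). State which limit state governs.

Bolt shear: A_b = π·0.5²/4 = 0.1963 in²; R_n = 68 × 0.1963 × 2 × 1 = 26.7 kips → 0.75 × 26.7 = 20 kips.
Bearing: edge l_c = 0.7188, r_n = 17.52 kips; interior l_c = 0.9375, r_n = 22.85 kips; R_n = 17.52 + 1·22.85 = 40.37 kips → 30.3 kips.
Block shear: A_gv = 0.7812, A_nv = 0.4883, A_nt = 0.2148 in²; R_n = min(0.6F_uA_nv, 0.6F_yA_gv) + U_bs·F_u·A_nt = 33.01 kips → 24.8 kips.
Bolt shear governs: 20 kips.

20 kips (bolt shear governs)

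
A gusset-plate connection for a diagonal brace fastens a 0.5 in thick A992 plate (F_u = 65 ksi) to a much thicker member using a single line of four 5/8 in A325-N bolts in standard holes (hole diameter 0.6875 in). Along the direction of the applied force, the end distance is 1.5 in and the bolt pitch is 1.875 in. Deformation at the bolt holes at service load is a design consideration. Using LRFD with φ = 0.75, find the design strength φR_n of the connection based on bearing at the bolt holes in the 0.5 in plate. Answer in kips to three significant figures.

Per bolt r_n = 1.2 l_c t F_u ≤ 2.4 d t F_u; upper limit = 2.4 × 0.625 × 0.5 × 65 = 48.75 kips.
Edge bolt: l_c = 1.5 − 0.6875/2 = 1.156 in → 1.2 × 1.156 × 0.5 × 65 = 45.09 → r_n = 45.09 kips.
Interior bolts: l_c = 1.875 − 0.6875 = 1.188 in → 1.2 × 1.188 × 0.5 × 65 = 46.31 → r_n = 46.31 kips.
R_n = 1 × 45.09 + 3 × 46.31 = 184 kips.
Design strength φR_n = 0.75 × 184 = 138 kips.

138 kips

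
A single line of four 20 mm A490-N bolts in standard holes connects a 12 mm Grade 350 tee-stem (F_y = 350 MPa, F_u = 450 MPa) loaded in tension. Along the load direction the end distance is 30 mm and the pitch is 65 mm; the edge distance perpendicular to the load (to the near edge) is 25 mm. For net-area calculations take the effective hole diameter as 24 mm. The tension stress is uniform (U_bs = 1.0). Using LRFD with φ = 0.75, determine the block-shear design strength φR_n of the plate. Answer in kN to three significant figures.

395 kN

Shear plane L_v = 30 + 3·65 = 225 mm; A_gv = 225 × 12 = 2700 mm².
A_nv = (225 − 3.5·24) × 12 = 1692 mm².
A_nt = (25 − 0.5·24) × 12 = 156 mm².
0.6 F_u A_nv = 456.8 kN; 0.6 F_y A_gv = 567 kN → shear rupture governs the shear term.
R_n = 456.8 + 1.0 × 450 × 156 / 1000 = 527 kN.
Design strength φR_n = 0.75 × 527 = 395 kN.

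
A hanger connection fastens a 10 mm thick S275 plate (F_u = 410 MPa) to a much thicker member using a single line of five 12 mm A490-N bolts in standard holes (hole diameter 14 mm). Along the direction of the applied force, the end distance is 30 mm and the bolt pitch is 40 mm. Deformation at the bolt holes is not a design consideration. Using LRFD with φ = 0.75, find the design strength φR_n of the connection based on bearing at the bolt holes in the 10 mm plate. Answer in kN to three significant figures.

Per bolt r_n = 1.5 l_c t F_u ≤ 3.0 d t F_u; upper limit = 3.0 × 12 × 10 × 410 / 1000 = 147.6 kN.
Edge bolt: l_c = 30 − 14/2 = 23 mm → 1.5 × 23 × 10 × 410 / 1000 = 141.5 → r_n = 141.5 kN.
Interior bolts: l_c = 40 − 14 = 26 mm → 1.5 × 26 × 10 × 410 / 1000 = 159.9 → r_n = 147.6 kN.
R_n = 1 × 141.5 + 4 × 147.6 = 731.9 kN.
Design strength φR_n = 0.75 × 731.9 = 549 kN.

549 kN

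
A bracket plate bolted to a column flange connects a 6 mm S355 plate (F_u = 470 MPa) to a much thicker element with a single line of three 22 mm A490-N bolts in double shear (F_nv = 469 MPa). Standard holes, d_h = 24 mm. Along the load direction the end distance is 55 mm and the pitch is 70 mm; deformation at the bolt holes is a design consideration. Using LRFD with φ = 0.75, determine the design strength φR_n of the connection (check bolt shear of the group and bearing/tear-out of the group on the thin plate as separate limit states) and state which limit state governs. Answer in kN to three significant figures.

Bolt shear: A_b = π·22²/4 = 380.1 mm²; R_n = 469 × 380.1 × 3 × 2 / 1000 = 1070 kN → 0.75 × 1070 = 802 kN.
Bearing (1.2 l_c t F_u ≤ 2.4 d t F_u): upper limit = 2.4·22·6·470 / 1000 = 148.9 kN.
  Edge l_c = 55 − 24/2 = 43 → r_n = 145.5 kN; interior l_c = 70 − 24 = 46 → r_n = 148.9 kN.
  R_n,bearing = 1·145.5 + 2·148.9 = 443.3 kN → 0.75 × 443.3 = 332 kN.
Bearing governs: 332 kN.

332 kN (bearing governs)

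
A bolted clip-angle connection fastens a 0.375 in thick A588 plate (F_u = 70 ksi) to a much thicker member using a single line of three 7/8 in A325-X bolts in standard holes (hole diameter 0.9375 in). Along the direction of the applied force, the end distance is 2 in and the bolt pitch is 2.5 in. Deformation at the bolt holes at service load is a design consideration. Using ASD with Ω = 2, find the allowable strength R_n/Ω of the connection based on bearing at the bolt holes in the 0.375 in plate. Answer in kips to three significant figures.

73.3 kips

Per bolt r_n = 1.2 l_c t F_u ≤ 2.4 d t F_u; upper limit = 2.4 × 0.875 × 0.375 × 70 = 55.13 kips.
Edge bolt: l_c = 2 − 0.9375/2 = 1.531 in → 1.2 × 1.531 × 0.375 × 70 = 48.23 → r_n = 48.23 kips.
Interior bolts: l_c = 2.5 − 0.9375 = 1.562 in → 1.2 × 1.562 × 0.375 × 70 = 49.22 → r_n = 49.22 kips.
R_n = 1 × 48.23 + 2 × 49.22 = 146.7 kips.
Allowable strength R_n/Ω = 146.7 / 2 = 73.3 kips.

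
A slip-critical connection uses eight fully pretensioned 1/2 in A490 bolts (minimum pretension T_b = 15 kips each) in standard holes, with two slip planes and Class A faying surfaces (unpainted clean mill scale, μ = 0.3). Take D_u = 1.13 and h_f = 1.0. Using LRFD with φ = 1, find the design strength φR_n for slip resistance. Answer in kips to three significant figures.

81.4 kips

R_n = μ · D_u · h_f · T_b · n_s · n_b = 0.3 × 1.13 × 1.0 × 15 × 2 × 8 = 81.36 kips.
Design strength φR_n = 1 × 81.36 = 81.4 kips.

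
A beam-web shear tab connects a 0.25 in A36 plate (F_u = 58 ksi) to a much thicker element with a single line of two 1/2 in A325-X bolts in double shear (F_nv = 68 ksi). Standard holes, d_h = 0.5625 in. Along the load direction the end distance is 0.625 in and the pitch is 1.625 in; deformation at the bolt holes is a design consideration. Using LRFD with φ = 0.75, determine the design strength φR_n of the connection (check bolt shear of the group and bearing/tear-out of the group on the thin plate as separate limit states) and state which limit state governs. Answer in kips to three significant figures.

Bolt shear: A_b = π·0.5²/4 = 0.1963 in²; R_n = 68 × 0.1963 × 2 × 2 = 53.41 kips → 0.75 × 53.41 = 40.1 kips.
Bearing (1.2 l_c t F_u ≤ 2.4 d t F_u): upper limit = 2.4·0.5·0.25·58 = 17.4 kips.
  Edge l_c = 0.625 − 0.5625/2 = 0.3438 → r_n = 5.981 kips; interior l_c = 1.625 − 0.5625 = 1.062 → r_n = 17.4 kips.
  R_n,bearing = 1·5.981 + 1·17.4 = 23.38 kips → 0.75 × 23.38 = 17.5 kips.
Bearing governs: 17.5 kips.

17.5 kips (bearing governs)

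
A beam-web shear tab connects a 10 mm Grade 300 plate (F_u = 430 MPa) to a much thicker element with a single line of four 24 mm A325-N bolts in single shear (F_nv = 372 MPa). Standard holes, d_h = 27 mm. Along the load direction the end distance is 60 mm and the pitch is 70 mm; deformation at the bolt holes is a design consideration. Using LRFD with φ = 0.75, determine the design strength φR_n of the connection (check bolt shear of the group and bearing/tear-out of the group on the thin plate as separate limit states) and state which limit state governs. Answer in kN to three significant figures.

Bolt shear: A_b = π·24²/4 = 452.4 mm²; R_n = 372 × 452.4 × 4 × 1 / 1000 = 673.2 kN → 0.75 × 673.2 = 505 kN.
Bearing (1.2 l_c t F_u ≤ 2.4 d t F_u): upper limit = 2.4·24·10·430 / 1000 = 247.7 kN.
  Edge l_c = 60 − 27/2 = 46.5 → r_n = 239.9 kN; interior l_c = 70 − 27 = 43 → r_n = 221.9 kN.
  R_n,bearing = 1·239.9 + 3·221.9 = 905.6 kN → 0.75 × 905.6 = 679 kN.
Bolt shear governs: 505 kN.

505 kN (bolt shear governs)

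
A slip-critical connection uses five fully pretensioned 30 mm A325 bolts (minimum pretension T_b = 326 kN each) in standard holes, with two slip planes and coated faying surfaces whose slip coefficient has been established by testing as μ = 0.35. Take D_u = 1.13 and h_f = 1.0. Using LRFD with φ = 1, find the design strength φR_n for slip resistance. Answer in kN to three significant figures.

1290 kN

R_n = μ · D_u · h_f · T_b · n_s · n_b = 0.35 × 1.13 × 1.0 × 326 × 2 × 5 = 1289 kN.
Design strength φR_n = 1 × 1289 = 1290 kN.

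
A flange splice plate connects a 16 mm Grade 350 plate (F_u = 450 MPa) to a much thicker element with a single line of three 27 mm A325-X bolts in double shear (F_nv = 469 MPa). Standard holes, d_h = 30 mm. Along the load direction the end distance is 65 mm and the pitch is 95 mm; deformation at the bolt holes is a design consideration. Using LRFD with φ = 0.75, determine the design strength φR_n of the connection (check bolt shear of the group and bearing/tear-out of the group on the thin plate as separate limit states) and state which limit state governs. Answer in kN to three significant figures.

1020 kN (bearing governs)

Bolt shear: A_b = π·27²/4 = 572.6 mm²; R_n = 469 × 572.6 × 3 × 2 / 1000 = 1611 kN → 0.75 × 1611 = 1210 kN.
Bearing (1.2 l_c t F_u ≤ 2.4 d t F_u): upper limit = 2.4·27·16·450 / 1000 = 466.6 kN.
  Edge l_c = 65 − 30/2 = 50 → r_n = 432 kN; interior l_c = 95 − 30 = 65 → r_n = 466.6 kN.
  R_n,bearing = 1·432 + 2·466.6 = 1365 kN → 0.75 × 1365 = 1020 kN.
Bearing governs: 1020 kN.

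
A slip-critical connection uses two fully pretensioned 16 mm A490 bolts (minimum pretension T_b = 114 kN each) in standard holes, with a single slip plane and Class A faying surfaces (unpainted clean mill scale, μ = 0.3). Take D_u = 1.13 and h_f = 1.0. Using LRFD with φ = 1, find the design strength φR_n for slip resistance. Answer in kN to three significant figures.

R_n = μ · D_u · h_f · T_b · n_s · n_b = 0.3 × 1.13 × 1.0 × 114 × 1 × 2 = 77.29 kN.
Design strength φR_n = 1 × 77.29 = 77.3 kN.

77.3 kN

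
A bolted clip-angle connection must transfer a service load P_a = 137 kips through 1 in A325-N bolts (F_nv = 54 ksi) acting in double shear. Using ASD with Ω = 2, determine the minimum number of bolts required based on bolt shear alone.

A_b = π·1²/4 = 0.7854 in².
Per-bolt allowable strength R_n/Ω = 54 × 0.7854 × 2 / 2 = 42.41 kips.
n ≥ 137 / 42.41 = 3.23 → use 4 bolts.

4 bolts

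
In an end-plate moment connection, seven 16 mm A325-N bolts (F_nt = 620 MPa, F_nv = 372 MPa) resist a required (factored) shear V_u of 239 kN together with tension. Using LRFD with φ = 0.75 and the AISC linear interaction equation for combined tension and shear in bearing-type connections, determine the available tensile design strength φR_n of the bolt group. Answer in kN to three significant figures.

452 kN

A_b = π·16²/4 = 201.1 mm²; f_rv = 239 × 1000 / (7 × 201.1) = 169.8 MPa.
F'_nt = 1.3 F_nt − (F_nt / φF_nv) f_rv = 1.3·620 − (620/(0.75·372))·169.8 = 428.6 MPa, capped at F_nt → F'_nt = 428.6 MPa.
R_n = F'_nt · A_b · n = 428.6 × 201.1 × 7 / 1000 = 603.3 kN.
Design strength φR_n = 0.75 × 603.3 = 452 kN.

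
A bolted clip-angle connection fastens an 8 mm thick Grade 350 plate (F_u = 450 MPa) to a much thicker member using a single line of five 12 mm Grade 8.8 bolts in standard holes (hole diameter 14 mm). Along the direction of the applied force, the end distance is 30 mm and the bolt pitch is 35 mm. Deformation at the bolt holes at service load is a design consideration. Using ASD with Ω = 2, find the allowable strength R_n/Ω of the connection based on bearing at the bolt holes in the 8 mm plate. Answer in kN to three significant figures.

231 kN

Per bolt r_n = 1.2 l_c t F_u ≤ 2.4 d t F_u; upper limit = 2.4 × 12 × 8 × 450 / 1000 = 103.7 kN.
Edge bolt: l_c = 30 − 14/2 = 23 mm → 1.2 × 23 × 8 × 450 / 1000 = 99.36 → r_n = 99.36 kN.
Interior bolts: l_c = 35 − 14 = 21 mm → 1.2 × 21 × 8 × 450 / 1000 = 90.72 → r_n = 90.72 kN.
R_n = 1 × 99.36 + 4 × 90.72 = 462.2 kN.
Allowable strength R_n/Ω = 462.2 / 2 = 231 kN.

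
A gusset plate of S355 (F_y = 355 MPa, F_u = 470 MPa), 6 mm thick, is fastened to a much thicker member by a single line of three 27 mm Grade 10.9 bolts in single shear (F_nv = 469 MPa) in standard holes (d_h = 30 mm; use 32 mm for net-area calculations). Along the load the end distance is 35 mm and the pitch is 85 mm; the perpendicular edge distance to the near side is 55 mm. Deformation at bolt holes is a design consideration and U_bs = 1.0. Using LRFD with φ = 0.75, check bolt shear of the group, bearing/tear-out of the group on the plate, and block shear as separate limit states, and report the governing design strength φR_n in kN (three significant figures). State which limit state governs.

241 kN (block shear governs)

Bolt shear: A_b = π·27²/4 = 572.6 mm²; R_n = 469 × 572.6 × 3 × 1 / 1000 = 805.6 kN → 0.75 × 805.6 = 604 kN.
Bearing: edge l_c = 20, r_n = 67.68 kN; interior l_c = 55, r_n = 182.7 kN; R_n = 67.68 + 2·182.7 = 433.2 kN → 325 kN.
Block shear: A_gv = 1230, A_nv = 750, A_nt = 234 mm²; R_n = min(0.6F_uA_nv, 0.6F_yA_gv) + U_bs·F_u·A_nt = 321.5 kN → 241 kN.
Block shear governs: 241 kN.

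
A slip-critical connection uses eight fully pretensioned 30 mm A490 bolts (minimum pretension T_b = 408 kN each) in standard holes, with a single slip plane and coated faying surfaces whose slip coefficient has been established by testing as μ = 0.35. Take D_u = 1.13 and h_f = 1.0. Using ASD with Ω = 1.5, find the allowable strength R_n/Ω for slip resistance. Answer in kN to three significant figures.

861 kN

R_n = μ · D_u · h_f · T_b · n_s · n_b = 0.35 × 1.13 × 1.0 × 408 × 1 × 8 = 1291 kN.
Allowable strength R_n/Ω = 1291 / 1.5 = 861 kN.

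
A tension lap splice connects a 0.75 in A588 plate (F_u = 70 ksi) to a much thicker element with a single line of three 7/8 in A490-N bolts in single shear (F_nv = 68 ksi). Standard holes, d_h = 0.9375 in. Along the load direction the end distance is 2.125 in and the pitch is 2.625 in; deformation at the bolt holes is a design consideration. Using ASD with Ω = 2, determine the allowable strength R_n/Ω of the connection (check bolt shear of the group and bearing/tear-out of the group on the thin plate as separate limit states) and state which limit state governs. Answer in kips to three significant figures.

Bolt shear: A_b = π·0.875²/4 = 0.6013 in²; R_n = 68 × 0.6013 × 3 × 1 = 122.7 kips → 122.7 / 2 = 61.3 kips.
Bearing (1.2 l_c t F_u ≤ 2.4 d t F_u): upper limit = 2.4·0.875·0.75·70 = 110.3 kips.
  Edge l_c = 2.125 − 0.9375/2 = 1.656 → r_n = 104.3 kips; interior l_c = 2.625 − 0.9375 = 1.688 → r_n = 106.3 kips.
  R_n,bearing = 1·104.3 + 2·106.3 = 317 kips → 317 / 2 = 158 kips.
Bolt shear governs: 61.3 kips.

61.3 kips (bolt shear governs)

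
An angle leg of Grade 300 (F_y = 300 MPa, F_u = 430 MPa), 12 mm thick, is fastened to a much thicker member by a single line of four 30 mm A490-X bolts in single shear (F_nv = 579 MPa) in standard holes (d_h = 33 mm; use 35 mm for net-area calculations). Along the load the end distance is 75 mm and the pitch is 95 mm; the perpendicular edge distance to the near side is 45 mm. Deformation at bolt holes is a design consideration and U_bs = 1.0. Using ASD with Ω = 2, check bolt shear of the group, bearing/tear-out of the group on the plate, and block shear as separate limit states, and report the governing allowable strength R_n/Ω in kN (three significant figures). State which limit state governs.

Bolt shear: A_b = π·30²/4 = 706.9 mm²; R_n = 579 × 706.9 × 4 × 1 / 1000 = 1637 kN → 1637 / 2 = 819 kN.
Bearing: edge l_c = 58.5, r_n = 362.2 kN; interior l_c = 62, r_n = 371.5 kN; R_n = 362.2 + 3·371.5 = 1477 kN → 738 kN.
Block shear: A_gv = 4320, A_nv = 2850, A_nt = 330 mm²; R_n = min(0.6F_uA_nv, 0.6F_yA_gv) + U_bs·F_u·A_nt = 877.2 kN → 439 kN.
Block shear governs: 439 kN.

439 kN (block shear governs)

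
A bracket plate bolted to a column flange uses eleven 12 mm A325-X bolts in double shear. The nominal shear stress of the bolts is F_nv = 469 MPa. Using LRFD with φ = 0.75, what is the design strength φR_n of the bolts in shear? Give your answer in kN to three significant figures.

875 kN

A_b = π × 12² / 4 = 113.1 mm².
R_n = F_nv · A_b · n · n_s = 469 × 113.1 × 11 × 2 / 1000 = 1167 kN.
Design strength φR_n = 0.75 × 1167 = 875 kN.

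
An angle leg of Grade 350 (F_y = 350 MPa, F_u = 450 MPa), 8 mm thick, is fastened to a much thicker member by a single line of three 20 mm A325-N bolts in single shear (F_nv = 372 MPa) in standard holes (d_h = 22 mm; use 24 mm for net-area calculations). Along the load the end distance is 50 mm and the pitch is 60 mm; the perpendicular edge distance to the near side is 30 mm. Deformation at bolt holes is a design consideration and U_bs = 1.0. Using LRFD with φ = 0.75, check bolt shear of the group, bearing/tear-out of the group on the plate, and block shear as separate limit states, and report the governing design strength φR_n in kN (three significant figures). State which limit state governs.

227 kN (block shear governs)

Bolt shear: A_b = π·20²/4 = 314.2 mm²; R_n = 372 × 314.2 × 3 × 1 / 1000 = 350.6 kN → 0.75 × 350.6 = 263 kN.
Bearing: edge l_c = 39, r_n = 168.5 kN; interior l_c = 38, r_n = 164.2 kN; R_n = 168.5 + 2·164.2 = 496.8 kN → 373 kN.
Block shear: A_gv = 1360, A_nv = 880, A_nt = 144 mm²; R_n = min(0.6F_uA_nv, 0.6F_yA_gv) + U_bs·F_u·A_nt = 302.4 kN → 227 kN.
Block shear governs: 227 kN.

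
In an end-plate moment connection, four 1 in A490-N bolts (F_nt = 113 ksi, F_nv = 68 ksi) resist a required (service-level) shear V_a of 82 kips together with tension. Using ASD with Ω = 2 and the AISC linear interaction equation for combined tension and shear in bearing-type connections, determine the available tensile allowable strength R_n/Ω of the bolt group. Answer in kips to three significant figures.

A_b = π·1²/4 = 0.7854 in²; f_rv = 82 / (4 × 0.7854) = 26.1 ksi.
F'_nt = 1.3 F_nt − (Ω F_nt / F_nv) f_rv = 1.3·113 − (2·113/68)·26.1 = 60.15 ksi, capped at F_nt → F'_nt = 60.15 ksi.
R_n = F'_nt · A_b · n = 60.15 × 0.7854 × 4 = 189 kips.
Allowable strength R_n/Ω = 189 / 2 = 94.5 kips.

94.5 kips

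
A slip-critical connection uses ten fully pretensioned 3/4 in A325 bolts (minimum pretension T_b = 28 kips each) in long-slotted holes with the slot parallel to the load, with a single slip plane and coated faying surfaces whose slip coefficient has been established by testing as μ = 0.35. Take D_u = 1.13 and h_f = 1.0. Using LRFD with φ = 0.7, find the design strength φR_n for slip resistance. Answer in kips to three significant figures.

77.5 kips

R_n = μ · D_u · h_f · T_b · n_s · n_b = 0.35 × 1.13 × 1.0 × 28 × 1 × 10 = 110.7 kips.
Design strength φR_n = 0.7 × 110.7 = 77.5 kips.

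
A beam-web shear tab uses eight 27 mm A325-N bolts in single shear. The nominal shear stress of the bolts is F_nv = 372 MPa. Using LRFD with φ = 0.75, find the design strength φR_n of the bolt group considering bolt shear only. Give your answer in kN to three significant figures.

A_b = π × 27² / 4 = 572.6 mm².
R_n = F_nv · A_b · n · n_s = 372 × 572.6 × 8 × 1 / 1000 = 1704 kN.
Design strength φR_n = 0.75 × 1704 = 1280 kN.

1280 kN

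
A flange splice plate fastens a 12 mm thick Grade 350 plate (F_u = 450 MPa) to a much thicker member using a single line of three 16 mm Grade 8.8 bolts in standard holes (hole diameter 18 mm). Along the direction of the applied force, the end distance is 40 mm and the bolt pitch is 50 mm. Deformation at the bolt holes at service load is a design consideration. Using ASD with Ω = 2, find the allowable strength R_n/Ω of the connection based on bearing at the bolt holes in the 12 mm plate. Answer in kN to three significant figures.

308 kN

Per bolt r_n = 1.2 l_c t F_u ≤ 2.4 d t F_u; upper limit = 2.4 × 16 × 12 × 450 / 1000 = 207.4 kN.
Edge bolt: l_c = 40 − 18/2 = 31 mm → 1.2 × 31 × 12 × 450 / 1000 = 200.9 → r_n = 200.9 kN.
Interior bolts: l_c = 50 − 18 = 32 mm → 1.2 × 32 × 12 × 450 / 1000 = 207.4 → r_n = 207.4 kN.
R_n = 1 × 200.9 + 2 × 207.4 = 615.6 kN.
Allowable strength R_n/Ω = 615.6 / 2 = 308 kN.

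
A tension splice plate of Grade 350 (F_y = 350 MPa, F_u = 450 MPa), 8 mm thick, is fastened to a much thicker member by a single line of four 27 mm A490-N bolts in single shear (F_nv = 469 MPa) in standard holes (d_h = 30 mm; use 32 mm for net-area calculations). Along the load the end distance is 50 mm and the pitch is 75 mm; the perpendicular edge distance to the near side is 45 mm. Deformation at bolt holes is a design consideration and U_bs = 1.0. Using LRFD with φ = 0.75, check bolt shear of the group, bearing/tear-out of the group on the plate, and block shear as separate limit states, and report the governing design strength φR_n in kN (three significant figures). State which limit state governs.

Bolt shear: A_b = π·27²/4 = 572.6 mm²; R_n = 469 × 572.6 × 4 × 1 / 1000 = 1074 kN → 0.75 × 1074 = 806 kN.
Bearing: edge l_c = 35, r_n = 151.2 kN; interior l_c = 45, r_n = 194.4 kN; R_n = 151.2 + 3·194.4 = 734.4 kN → 551 kN.
Block shear: A_gv = 2200, A_nv = 1304, A_nt = 232 mm²; R_n = min(0.6F_uA_nv, 0.6F_yA_gv) + U_bs·F_u·A_nt = 456.5 kN → 342 kN.
Block shear governs: 342 kN.

342 kN (block shear governs)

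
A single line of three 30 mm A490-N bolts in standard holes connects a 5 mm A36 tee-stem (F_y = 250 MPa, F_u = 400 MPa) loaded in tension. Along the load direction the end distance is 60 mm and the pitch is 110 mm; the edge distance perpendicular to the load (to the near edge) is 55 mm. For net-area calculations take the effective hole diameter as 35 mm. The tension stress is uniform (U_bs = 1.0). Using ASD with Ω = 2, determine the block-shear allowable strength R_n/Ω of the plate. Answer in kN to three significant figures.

Shear plane L_v = 60 + 2·110 = 280 mm; A_gv = 280 × 5 = 1400 mm².
A_nv = (280 − 2.5·35) × 5 = 962.5 mm².
A_nt = (55 − 0.5·35) × 5 = 187.5 mm².
0.6 F_u A_nv = 231 kN; 0.6 F_y A_gv = 210 kN → shear yielding governs the shear term.
R_n = 210 + 1.0 × 400 × 187.5 / 1000 = 285 kN.
Allowable strength R_n/Ω = 285 / 2 = 142 kN.

142 kN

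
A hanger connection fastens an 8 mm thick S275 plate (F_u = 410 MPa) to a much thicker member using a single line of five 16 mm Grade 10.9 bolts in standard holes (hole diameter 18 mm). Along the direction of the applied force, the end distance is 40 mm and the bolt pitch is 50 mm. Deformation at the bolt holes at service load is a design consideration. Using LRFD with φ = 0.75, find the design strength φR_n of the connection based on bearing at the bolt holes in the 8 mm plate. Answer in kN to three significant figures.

469 kN

Per bolt r_n = 1.2 l_c t F_u ≤ 2.4 d t F_u; upper limit = 2.4 × 16 × 8 × 410 / 1000 = 126 kN.
Edge bolt: l_c = 40 − 18/2 = 31 mm → 1.2 × 31 × 8 × 410 / 1000 = 122 → r_n = 122 kN.
Interior bolts: l_c = 50 − 18 = 32 mm → 1.2 × 32 × 8 × 410 / 1000 = 126 → r_n = 126 kN.
R_n = 1 × 122 + 4 × 126 = 625.8 kN.
Design strength φR_n = 0.75 × 625.8 = 469 kN.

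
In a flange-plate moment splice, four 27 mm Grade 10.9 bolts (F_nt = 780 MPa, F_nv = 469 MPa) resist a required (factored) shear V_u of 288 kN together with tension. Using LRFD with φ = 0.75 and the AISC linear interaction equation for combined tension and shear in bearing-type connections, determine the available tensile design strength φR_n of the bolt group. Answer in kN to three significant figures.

1260 kN

A_b = π·27²/4 = 572.6 mm²; f_rv = 288 × 1000 / (4 × 572.6) = 125.8 MPa.
F'_nt = 1.3 F_nt − (F_nt / φF_nv) f_rv = 1.3·780 − (780/(0.75·469))·125.8 = 735.1 MPa, capped at F_nt → F'_nt = 735.1 MPa.
R_n = F'_nt · A_b · n = 735.1 × 572.6 × 4 / 1000 = 1684 kN.
Design strength φR_n = 0.75 × 1684 = 1260 kN.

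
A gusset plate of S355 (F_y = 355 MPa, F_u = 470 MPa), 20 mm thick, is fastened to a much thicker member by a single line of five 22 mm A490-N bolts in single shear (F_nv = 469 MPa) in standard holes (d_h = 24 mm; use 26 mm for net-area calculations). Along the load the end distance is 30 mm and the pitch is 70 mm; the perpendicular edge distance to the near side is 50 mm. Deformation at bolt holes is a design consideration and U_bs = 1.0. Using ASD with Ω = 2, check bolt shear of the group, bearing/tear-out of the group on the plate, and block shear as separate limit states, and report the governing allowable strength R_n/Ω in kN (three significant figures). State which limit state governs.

Bolt shear: A_b = π·22²/4 = 380.1 mm²; R_n = 469 × 380.1 × 5 × 1 / 1000 = 891.4 kN → 891.4 / 2 = 446 kN.
Bearing: edge l_c = 18, r_n = 203 kN; interior l_c = 46, r_n = 496.3 kN; R_n = 203 + 4·496.3 = 2188 kN → 1090 kN.
Block shear: A_gv = 6200, A_nv = 3860, A_nt = 740 mm²; R_n = min(0.6F_uA_nv, 0.6F_yA_gv) + U_bs·F_u·A_nt = 1436 kN → 718 kN.
Bolt shear governs: 446 kN.

446 kN (bolt shear governs)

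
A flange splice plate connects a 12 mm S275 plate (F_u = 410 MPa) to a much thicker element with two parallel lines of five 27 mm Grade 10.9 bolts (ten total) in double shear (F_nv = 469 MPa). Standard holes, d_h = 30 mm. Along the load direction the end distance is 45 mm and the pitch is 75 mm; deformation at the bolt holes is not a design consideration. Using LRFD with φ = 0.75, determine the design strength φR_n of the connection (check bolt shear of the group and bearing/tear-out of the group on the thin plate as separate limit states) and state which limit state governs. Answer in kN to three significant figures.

2320 kN (bearing governs)

Bolt shear: A_b = π·27²/4 = 572.6 mm²; R_n = 469 × 572.6 × 10 × 2 / 1000 = 5371 kN → 0.75 × 5371 = 4030 kN.
Bearing (1.5 l_c t F_u ≤ 3.0 d t F_u): upper limit = 3.0·27·12·410 / 1000 = 398.5 kN.
  Edge l_c = 45 − 30/2 = 30 → r_n = 221.4 kN; interior l_c = 75 − 30 = 45 → r_n = 332.1 kN.
  R_n,bearing = 2·221.4 + 8·332.1 = 3100 kN → 0.75 × 3100 = 2320 kN.
Bearing governs: 2320 kN.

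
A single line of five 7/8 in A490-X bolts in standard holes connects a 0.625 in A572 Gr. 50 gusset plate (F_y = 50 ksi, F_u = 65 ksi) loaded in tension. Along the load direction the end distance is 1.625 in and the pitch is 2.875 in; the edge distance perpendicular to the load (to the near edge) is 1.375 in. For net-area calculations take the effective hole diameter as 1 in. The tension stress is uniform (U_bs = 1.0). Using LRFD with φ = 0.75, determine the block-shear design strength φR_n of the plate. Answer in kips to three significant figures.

184 kips

Shear plane L_v = 1.625 + 4·2.875 = 13.12 in; A_gv = 13.12 × 0.625 = 8.203 in².
A_nv = (13.12 − 4.5·1) × 0.625 = 5.391 in².
A_nt = (1.375 − 0.5·1) × 0.625 = 0.5469 in².
0.6 F_u A_nv = 210.2 kips; 0.6 F_y A_gv = 246.1 kips → shear rupture governs the shear term.
R_n = 210.2 + 1.0 × 65 × 0.5469 = 245.8 kips.
Design strength φR_n = 0.75 × 245.8 = 184 kips.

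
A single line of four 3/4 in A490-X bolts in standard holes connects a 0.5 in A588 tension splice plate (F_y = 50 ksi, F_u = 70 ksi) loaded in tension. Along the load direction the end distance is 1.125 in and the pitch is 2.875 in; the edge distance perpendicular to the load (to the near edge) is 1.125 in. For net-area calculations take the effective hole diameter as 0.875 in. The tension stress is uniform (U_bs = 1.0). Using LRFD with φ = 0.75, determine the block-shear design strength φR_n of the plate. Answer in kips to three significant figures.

Shear plane L_v = 1.125 + 3·2.875 = 9.75 in; A_gv = 9.75 × 0.5 = 4.875 in².
A_nv = (9.75 − 3.5·0.875) × 0.5 = 3.344 in².
A_nt = (1.125 − 0.5·0.875) × 0.5 = 0.3438 in².
0.6 F_u A_nv = 140.4 kips; 0.6 F_y A_gv = 146.2 kips → shear rupture governs the shear term.
R_n = 140.4 + 1.0 × 70 × 0.3438 = 164.5 kips.
Design strength φR_n = 0.75 × 164.5 = 123 kips.

123 kips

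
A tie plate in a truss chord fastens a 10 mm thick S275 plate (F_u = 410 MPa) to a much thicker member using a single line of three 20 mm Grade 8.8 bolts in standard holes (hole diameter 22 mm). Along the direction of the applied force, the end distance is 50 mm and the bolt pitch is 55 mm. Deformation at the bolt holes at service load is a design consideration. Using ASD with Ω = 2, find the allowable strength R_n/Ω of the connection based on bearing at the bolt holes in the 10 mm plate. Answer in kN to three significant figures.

258 kN

Per bolt r_n = 1.2 l_c t F_u ≤ 2.4 d t F_u; upper limit = 2.4 × 20 × 10 × 410 / 1000 = 196.8 kN.
Edge bolt: l_c = 50 − 22/2 = 39 mm → 1.2 × 39 × 10 × 410 / 1000 = 191.9 → r_n = 191.9 kN.
Interior bolts: l_c = 55 − 22 = 33 mm → 1.2 × 33 × 10 × 410 / 1000 = 162.4 → r_n = 162.4 kN.
R_n = 1 × 191.9 + 2 × 162.4 = 516.6 kN.
Allowable strength R_n/Ω = 516.6 / 2 = 258 kN.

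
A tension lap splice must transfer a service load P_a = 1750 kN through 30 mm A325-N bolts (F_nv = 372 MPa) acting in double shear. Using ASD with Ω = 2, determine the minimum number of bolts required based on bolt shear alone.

A_b = π·30²/4 = 706.9 mm².
Per-bolt allowable strength R_n/Ω = 372 × 706.9 × 2 / 1000 / 2 = 263 kN.
n ≥ 1750 / 263 = 6.655 → use 7 bolts.

7 bolts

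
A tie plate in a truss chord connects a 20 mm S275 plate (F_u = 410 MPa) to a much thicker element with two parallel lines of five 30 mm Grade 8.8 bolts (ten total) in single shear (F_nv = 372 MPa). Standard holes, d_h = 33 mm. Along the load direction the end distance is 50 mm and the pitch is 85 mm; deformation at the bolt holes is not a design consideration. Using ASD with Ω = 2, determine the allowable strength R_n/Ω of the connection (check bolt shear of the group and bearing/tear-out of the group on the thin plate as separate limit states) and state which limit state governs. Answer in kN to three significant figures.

Bolt shear: A_b = π·30²/4 = 706.9 mm²; R_n = 372 × 706.9 × 10 × 1 / 1000 = 2630 kN → 2630 / 2 = 1310 kN.
Bearing (1.5 l_c t F_u ≤ 3.0 d t F_u): upper limit = 3.0·30·20·410 / 1000 = 738 kN.
  Edge l_c = 50 − 33/2 = 33.5 → r_n = 412.1 kN; interior l_c = 85 − 33 = 52 → r_n = 639.6 kN.
  R_n,bearing = 2·412.1 + 8·639.6 = 5941 kN → 5941 / 2 = 2970 kN.
Bolt shear governs: 1310 kN.

1310 kN (bolt shear governs)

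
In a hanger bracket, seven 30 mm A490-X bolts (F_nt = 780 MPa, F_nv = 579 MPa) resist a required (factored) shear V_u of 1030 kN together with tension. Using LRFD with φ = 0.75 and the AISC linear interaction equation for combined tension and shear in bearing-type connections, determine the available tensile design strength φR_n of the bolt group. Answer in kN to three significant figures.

2380 kN

A_b = π·30²/4 = 706.9 mm²; f_rv = 1030 × 1000 / (7 × 706.9) = 208.2 MPa.
F'_nt = 1.3 F_nt − (F_nt / φF_nv) f_rv = 1.3·780 − (780/(0.75·579))·208.2 = 640.1 MPa, capped at F_nt → F'_nt = 640.1 MPa.
R_n = F'_nt · A_b · n = 640.1 × 706.9 × 7 / 1000 = 3167 kN.
Design strength φR_n = 0.75 × 3167 = 2380 kN.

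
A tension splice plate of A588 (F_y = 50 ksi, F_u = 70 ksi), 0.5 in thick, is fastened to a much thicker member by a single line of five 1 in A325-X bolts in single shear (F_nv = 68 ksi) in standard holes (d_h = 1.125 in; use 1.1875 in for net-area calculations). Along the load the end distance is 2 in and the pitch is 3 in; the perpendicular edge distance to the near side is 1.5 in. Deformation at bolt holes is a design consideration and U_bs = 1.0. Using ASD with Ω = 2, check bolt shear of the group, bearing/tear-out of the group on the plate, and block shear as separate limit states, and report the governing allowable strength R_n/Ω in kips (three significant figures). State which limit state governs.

107 kips (block shear governs)

Bolt shear: A_b = π·1²/4 = 0.7854 in²; R_n = 68 × 0.7854 × 5 × 1 = 267 kips → 267 / 2 = 134 kips.
Bearing: edge l_c = 1.438, r_n = 60.37 kips; interior l_c = 1.875, r_n = 78.75 kips; R_n = 60.37 + 4·78.75 = 375.4 kips → 188 kips.
Block shear: A_gv = 7, A_nv = 4.328, A_nt = 0.4531 in²; R_n = min(0.6F_uA_nv, 0.6F_yA_gv) + U_bs·F_u·A_nt = 213.5 kips → 107 kips.
Block shear governs: 107 kips.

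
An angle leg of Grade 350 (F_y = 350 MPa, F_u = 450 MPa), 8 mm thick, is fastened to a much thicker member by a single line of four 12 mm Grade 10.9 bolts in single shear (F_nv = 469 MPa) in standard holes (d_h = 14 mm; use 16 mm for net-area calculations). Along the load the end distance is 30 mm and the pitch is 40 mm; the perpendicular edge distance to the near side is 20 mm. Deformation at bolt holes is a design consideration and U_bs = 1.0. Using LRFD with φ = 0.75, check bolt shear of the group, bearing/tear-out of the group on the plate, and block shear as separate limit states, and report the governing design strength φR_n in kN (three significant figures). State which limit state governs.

159 kN (bolt shear governs)

Bolt shear: A_b = π·12²/4 = 113.1 mm²; R_n = 469 × 113.1 × 4 × 1 / 1000 = 212.2 kN → 0.75 × 212.2 = 159 kN.
Bearing: edge l_c = 23, r_n = 99.36 kN; interior l_c = 26, r_n = 103.7 kN; R_n = 99.36 + 3·103.7 = 410.4 kN → 308 kN.
Block shear: A_gv = 1200, A_nv = 752, A_nt = 96 mm²; R_n = min(0.6F_uA_nv, 0.6F_yA_gv) + U_bs·F_u·A_nt = 246.2 kN → 185 kN.
Bolt shear governs: 159 kN.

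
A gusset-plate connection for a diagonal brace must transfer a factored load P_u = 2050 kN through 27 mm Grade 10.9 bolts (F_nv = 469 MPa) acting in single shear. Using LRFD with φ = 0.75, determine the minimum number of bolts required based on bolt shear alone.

A_b = π·27²/4 = 572.6 mm².
Per-bolt design strength φR_n = 0.75 × 469 × 572.6 × 1 / 1000 = 201.4 kN.
n ≥ 2050 / 201.4 = 10.18 → use 11 bolts.

11 bolts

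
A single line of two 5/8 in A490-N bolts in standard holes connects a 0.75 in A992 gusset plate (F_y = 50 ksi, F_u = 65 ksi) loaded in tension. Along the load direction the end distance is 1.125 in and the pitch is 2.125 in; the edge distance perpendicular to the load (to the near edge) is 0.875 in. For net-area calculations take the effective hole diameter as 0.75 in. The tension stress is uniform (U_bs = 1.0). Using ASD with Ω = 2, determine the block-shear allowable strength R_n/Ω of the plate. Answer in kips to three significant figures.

43.3 kips

Shear plane L_v = 1.125 + 1·2.125 = 3.25 in; A_gv = 3.25 × 0.75 = 2.438 in².
A_nv = (3.25 − 1.5·0.75) × 0.75 = 1.594 in².
A_nt = (0.875 − 0.5·0.75) × 0.75 = 0.375 in².
0.6 F_u A_nv = 62.16 kips; 0.6 F_y A_gv = 73.12 kips → shear rupture governs the shear term.
R_n = 62.16 + 1.0 × 65 × 0.375 = 86.53 kips.
Allowable strength R_n/Ω = 86.53 / 2 = 43.3 kips.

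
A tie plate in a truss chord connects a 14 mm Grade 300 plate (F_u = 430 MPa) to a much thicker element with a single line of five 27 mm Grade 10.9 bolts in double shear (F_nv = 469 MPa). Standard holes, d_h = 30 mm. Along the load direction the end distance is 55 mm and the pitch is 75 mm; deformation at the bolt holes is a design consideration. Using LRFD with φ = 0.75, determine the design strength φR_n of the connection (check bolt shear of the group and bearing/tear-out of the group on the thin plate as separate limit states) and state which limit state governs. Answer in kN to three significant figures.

Bolt shear: A_b = π·27²/4 = 572.6 mm²; R_n = 469 × 572.6 × 5 × 2 / 1000 = 2685 kN → 0.75 × 2685 = 2010 kN.
Bearing (1.2 l_c t F_u ≤ 2.4 d t F_u): upper limit = 2.4·27·14·430 / 1000 = 390.1 kN.
  Edge l_c = 55 − 30/2 = 40 → r_n = 289 kN; interior l_c = 75 − 30 = 45 → r_n = 325.1 kN.
  R_n,bearing = 1·289 + 4·325.1 = 1589 kN → 0.75 × 1589 = 1190 kN.
Bearing governs: 1190 kN.

1190 kN (bearing governs)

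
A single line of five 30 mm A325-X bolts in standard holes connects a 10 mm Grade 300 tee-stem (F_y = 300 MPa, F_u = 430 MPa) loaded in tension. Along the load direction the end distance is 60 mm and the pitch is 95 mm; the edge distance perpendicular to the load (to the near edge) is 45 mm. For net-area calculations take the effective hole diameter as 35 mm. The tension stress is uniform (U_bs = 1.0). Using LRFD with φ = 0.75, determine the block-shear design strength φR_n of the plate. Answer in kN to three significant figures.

635 kN

Shear plane L_v = 60 + 4·95 = 440 mm; A_gv = 440 × 10 = 4400 mm².
A_nv = (440 − 4.5·35) × 10 = 2825 mm².
A_nt = (45 − 0.5·35) × 10 = 275 mm².
0.6 F_u A_nv = 728.9 kN; 0.6 F_y A_gv = 792 kN → shear rupture governs the shear term.
R_n = 728.9 + 1.0 × 430 × 275 / 1000 = 847.1 kN.
Design strength φR_n = 0.75 × 847.1 = 635 kN.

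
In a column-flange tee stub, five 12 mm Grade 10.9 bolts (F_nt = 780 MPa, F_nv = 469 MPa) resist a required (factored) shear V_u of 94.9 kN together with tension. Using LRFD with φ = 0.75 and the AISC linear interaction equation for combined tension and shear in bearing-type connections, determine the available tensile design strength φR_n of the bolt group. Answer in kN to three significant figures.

A_b = π·12²/4 = 113.1 mm²; f_rv = 94.9 × 1000 / (5 × 113.1) = 167.8 MPa.
F'_nt = 1.3 F_nt − (F_nt / φF_nv) f_rv = 1.3·780 − (780/(0.75·469))·167.8 = 641.9 MPa, capped at F_nt → F'_nt = 641.9 MPa.
R_n = F'_nt · A_b · n = 641.9 × 113.1 × 5 / 1000 = 363 kN.
Design strength φR_n = 0.75 × 363 = 272 kN.

272 kN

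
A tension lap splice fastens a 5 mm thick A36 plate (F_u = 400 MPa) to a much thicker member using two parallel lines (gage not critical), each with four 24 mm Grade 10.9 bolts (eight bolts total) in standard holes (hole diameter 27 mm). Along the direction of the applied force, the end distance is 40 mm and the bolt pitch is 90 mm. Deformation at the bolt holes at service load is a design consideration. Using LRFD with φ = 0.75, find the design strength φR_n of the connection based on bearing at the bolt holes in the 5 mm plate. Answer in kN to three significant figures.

614 kN

Per bolt r_n = 1.2 l_c t F_u ≤ 2.4 d t F_u; upper limit = 2.4 × 24 × 5 × 400 / 1000 = 115.2 kN.
Edge bolt: l_c = 40 − 27/2 = 26.5 mm → 1.2 × 26.5 × 5 × 400 / 1000 = 63.6 → r_n = 63.6 kN.
Interior bolts: l_c = 90 − 27 = 63 mm → 1.2 × 63 × 5 × 400 / 1000 = 151.2 → r_n = 115.2 kN.
R_n = 2 × 63.6 + 6 × 115.2 = 818.4 kN.
Design strength φR_n = 0.75 × 818.4 = 614 kN.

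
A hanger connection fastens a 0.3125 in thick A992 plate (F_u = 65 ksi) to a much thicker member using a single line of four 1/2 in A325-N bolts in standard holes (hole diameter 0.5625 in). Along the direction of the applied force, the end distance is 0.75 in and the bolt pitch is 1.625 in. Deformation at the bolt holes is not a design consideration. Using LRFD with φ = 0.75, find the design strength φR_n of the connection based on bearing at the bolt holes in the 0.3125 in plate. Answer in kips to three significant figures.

79.3 kips

Per bolt r_n = 1.5 l_c t F_u ≤ 3.0 d t F_u; upper limit = 3.0 × 0.5 × 0.3125 × 65 = 30.47 kips.
Edge bolt: l_c = 0.75 − 0.5625/2 = 0.4688 in → 1.5 × 0.4688 × 0.3125 × 65 = 14.28 → r_n = 14.28 kips.
Interior bolts: l_c = 1.625 − 0.5625 = 1.062 in → 1.5 × 1.062 × 0.3125 × 65 = 32.37 → r_n = 30.47 kips.
R_n = 1 × 14.28 + 3 × 30.47 = 105.7 kips.
Design strength φR_n = 0.75 × 105.7 = 79.3 kips.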